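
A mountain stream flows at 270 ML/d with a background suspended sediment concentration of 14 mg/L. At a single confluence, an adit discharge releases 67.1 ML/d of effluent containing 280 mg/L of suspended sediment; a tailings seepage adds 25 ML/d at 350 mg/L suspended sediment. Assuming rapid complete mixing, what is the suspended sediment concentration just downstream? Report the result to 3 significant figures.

86.5 mg/L

Mixed concentration C = ΣQC/ΣQ = (270.0·14.00 + 67.10·280.0 + 25.00·350.0) / 362.1 = 31320/362.1 = 86.49 mg/L.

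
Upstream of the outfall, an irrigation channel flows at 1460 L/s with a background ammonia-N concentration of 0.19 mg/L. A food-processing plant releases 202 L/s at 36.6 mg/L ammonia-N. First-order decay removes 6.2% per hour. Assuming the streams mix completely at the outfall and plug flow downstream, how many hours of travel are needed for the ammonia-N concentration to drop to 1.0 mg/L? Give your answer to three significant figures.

23.9 h

Flow-weighted average: C = (1460·0.1900 + 202.0·36.60) / 1662 = 7671/1662 = 4.615 mg/L.
6.2%/h lost → k = −ln(1 − 0.062) = 0.06401 h⁻¹.
4.615·exp(−k·t) = 1.0 → t = ln(4.615/1.0)/k = 86020 s = 23.89 h.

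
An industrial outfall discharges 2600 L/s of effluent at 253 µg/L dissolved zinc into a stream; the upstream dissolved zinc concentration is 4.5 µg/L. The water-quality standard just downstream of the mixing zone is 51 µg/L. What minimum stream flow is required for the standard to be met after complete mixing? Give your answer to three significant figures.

Set C_mix = 51: (Q·4.500 + 2600·253.0) / (Q + 2600) = 51
→ Q = 2600·(253.0 − 51)/(51 − 4.500) = 11290 L/s.

11300 L/s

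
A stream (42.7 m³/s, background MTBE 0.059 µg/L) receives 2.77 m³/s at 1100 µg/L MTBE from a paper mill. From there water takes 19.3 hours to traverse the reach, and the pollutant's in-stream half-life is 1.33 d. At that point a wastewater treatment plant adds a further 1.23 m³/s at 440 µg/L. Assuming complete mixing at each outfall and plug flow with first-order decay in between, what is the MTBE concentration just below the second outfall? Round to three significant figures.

Mass balance: C = (42.70·0.05900 + 2.770·1100) / 45.47 = 3050/45.47 = 67.07 µg/L; combined flow 45.47 m³/s.
Half-life 1.33 d → k = ln 2 / 1.33 = 0.5212 d⁻¹.
After decay, C = 67.07 × e^(−kt) = 67.07 × 0.6576 = 44.11 µg/L.
At the second outfall, C = (45.47·44.11 + 1.230·440.0) / (45.47 + 1.230) = 54.53 µg/L.

54.5 µg/L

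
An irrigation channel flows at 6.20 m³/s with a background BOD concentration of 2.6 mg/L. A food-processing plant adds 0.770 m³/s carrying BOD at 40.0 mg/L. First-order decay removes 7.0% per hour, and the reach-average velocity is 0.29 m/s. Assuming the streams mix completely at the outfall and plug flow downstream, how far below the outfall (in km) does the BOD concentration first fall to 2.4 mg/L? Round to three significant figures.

14.8 km

After mixing, C = (6.200·2.600 + 0.7700·40.00) / 6.970 = 46.92/6.970 = 6.732 mg/L.
7.0%/h lost → k = −ln(1 − 0.07) = 0.07257 h⁻¹.
Set 6.732·exp(−k·t) = 2.4 → t = ln(6.732/2.4)/k = 51160 s = 14.21 h.
Distance = v·t = 0.29·51160 = 14840 m = 14.84 km.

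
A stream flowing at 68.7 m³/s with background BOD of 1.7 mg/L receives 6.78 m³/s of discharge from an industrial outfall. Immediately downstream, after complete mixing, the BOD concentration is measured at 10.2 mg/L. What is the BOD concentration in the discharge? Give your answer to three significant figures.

96.3 mg/L

Mass balance: 68.70·1.700 + 6.780·Cₑ = 75.48·10.20
→ Cₑ = (75.48·10.20 − 68.70·1.700) / 6.780 = 96.33 mg/L.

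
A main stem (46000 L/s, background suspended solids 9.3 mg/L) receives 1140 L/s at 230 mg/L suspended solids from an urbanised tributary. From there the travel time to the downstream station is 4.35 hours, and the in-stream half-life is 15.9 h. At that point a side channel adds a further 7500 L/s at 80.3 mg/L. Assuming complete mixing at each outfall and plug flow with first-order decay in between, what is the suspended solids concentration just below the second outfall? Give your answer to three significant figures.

21.5 mg/L

Mixed concentration C = ΣQC/ΣQ = (46000·9.300 + 1140·230.0) / 47140 = 690000/47140 = 14.64 mg/L; combined flow 47140 L/s.
Half-life 15.9 h → k = ln 2 / 15.9 = 0.04359 h⁻¹ = 1.046 d⁻¹.
After decay, C = 14.64 × e^(−kt) = 14.64 × 0.8273 = 12.11 mg/L.
At the second outfall, C = (47140·12.11 + 7500·80.30) / (47140 + 7500) = 21.47 mg/L.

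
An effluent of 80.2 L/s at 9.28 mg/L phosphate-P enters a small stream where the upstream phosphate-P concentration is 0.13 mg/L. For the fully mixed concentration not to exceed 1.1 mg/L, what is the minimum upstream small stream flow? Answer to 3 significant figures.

676 L/s

Set C_mix = 1.1: (Q·0.1300 + 80.20·9.280) / (Q + 80.20) = 1.1
→ Q = 80.20·(9.280 − 1.1)/(1.1 − 0.1300) = 676.3 L/s.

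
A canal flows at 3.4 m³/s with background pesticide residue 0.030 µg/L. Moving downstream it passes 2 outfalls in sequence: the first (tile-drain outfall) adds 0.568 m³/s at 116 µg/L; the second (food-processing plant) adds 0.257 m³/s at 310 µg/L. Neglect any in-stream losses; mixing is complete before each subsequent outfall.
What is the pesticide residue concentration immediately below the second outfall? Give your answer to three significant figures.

After outfall 1: Q = 3.400 + 0.5680 = 3.968 m³/s; C = (3.400·0.03000 + 0.5680·116.0)/3.968 = 16.63 µg/L.
After outfall 2: Q = 3.968 + 0.2570 = 4.225 m³/s; C = (3.968·16.63 + 0.2570·310.0)/4.225 = 34.48 µg/L.

34.5 µg/L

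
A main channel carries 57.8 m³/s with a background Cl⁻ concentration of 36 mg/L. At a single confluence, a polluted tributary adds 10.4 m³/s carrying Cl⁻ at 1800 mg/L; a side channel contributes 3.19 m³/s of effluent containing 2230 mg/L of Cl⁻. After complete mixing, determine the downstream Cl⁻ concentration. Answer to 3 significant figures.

Conservation of mass: C = (57.80·36.00 + 10.40·1800 + 3.190·2230) / 71.39 = 27910/71.39 = 391.0 mg/L.

391 mg/L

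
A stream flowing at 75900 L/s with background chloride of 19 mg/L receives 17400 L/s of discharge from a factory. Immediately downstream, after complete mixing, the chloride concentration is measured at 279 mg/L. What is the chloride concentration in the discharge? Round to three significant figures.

1410 mg/L

Mass balance: 75900·19.00 + 17400·Cₑ = 93300·279.0
→ Cₑ = (93300·279.0 − 75900·19.00) / 17400 = 1413 mg/L.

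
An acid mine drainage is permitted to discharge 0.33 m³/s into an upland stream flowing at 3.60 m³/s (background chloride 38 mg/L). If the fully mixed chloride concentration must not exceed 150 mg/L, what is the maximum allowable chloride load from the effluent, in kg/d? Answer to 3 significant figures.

Mass balance at the limit: 3.600·38.00 + 0.3300·Cₑ = 3.930·150 → Cₑ = 1372 mg/L.
Load = 0.3300 m³/s × 1372 g/m³ × 86 400 s/d = 39110 kg/d.

39100 kg/d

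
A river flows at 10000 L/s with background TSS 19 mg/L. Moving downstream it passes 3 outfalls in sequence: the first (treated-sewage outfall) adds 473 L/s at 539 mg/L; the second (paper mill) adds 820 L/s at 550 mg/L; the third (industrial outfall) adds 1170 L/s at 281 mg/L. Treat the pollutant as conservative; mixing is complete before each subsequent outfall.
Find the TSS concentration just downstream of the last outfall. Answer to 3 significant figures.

98.3 mg/L

After outfall 1: Q = 10000 + 473.0 = 10470 L/s; C = (10000·19.00 + 473.0·539.0)/10470 = 42.49 mg/L.
After outfall 2: Q = 10470 + 820.0 = 11290 L/s; C = (10470·42.49 + 820.0·550.0)/11290 = 79.34 mg/L.
After outfall 3: Q = 11290 + 1170 = 12460 L/s; C = (11290·79.34 + 1170·281.0)/12460 = 98.27 mg/L.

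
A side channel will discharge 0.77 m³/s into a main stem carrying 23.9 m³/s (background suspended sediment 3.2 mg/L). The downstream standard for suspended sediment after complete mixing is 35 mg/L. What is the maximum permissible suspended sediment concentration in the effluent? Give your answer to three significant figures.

1020 mg/L

At the limit, (Qr·Cr + Qe·Cₑ)/(Qr + Qe) = 35:
Cₑ = (24.67·35 − 23.90·3.200) / 0.7700 = 1022 mg/L.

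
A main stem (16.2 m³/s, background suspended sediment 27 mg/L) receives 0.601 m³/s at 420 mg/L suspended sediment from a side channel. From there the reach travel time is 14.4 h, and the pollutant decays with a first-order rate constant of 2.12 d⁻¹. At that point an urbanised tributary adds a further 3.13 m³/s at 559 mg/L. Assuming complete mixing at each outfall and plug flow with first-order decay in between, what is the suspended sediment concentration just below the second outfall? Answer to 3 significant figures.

Conservation of mass: C = (16.20·27.00 + 0.6010·420.0) / 16.80 = 689.8/16.80 = 41.06 mg/L; combined flow 16.80 m³/s.
Applying C = C₀e^(−kt): 41.06 × 0.2803 = 11.51 mg/L.
At the second outfall, C = (16.80·11.51 + 3.130·559.0) / (16.80 + 3.130) = 97.49 mg/L.

97.5 mg/L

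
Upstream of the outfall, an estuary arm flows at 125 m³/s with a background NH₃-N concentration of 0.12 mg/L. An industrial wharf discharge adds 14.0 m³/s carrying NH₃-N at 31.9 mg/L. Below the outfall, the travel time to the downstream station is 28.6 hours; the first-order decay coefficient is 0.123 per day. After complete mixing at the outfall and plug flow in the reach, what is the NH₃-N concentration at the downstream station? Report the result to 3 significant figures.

Conservation of mass: C = (125.0·0.1200 + 14.00·31.90) / 139.0 = 461.6/139.0 = 3.321 mg/L.
First-order decay: C = 3.321·exp(−k·t) = 3.321·0.8637 = 2.868 mg/L.

2.87 mg/L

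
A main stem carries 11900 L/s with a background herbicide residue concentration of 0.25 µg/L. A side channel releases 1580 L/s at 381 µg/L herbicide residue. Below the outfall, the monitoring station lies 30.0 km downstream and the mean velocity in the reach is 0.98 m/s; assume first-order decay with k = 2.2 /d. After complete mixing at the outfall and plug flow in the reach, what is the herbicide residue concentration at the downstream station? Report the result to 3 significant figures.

Flow-weighted average: C = (11900·0.2500 + 1580·381.0) / 13480 = 605000/13480 = 44.88 µg/L.
Travel time t = 30.0·1000 / 0.98 = 30610 s = 8.503 h.
After decay, C = 44.88 × e^(−kt) = 44.88 × 0.4586 = 20.58 µg/L.

20.6 µg/L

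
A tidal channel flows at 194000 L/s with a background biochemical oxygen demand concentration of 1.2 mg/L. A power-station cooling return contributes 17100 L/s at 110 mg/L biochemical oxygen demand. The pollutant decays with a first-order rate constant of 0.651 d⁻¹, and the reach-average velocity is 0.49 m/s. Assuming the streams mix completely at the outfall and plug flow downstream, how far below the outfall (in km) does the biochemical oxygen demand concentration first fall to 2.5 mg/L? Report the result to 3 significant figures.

Mass balance: C = (194000·1.200 + 17100·110.0) / 211100 = 2114000/211100 = 10.01 mg/L.
Set 10.01·exp(−k·t) = 2.5 → t = ln(10.01/2.5)/k = 184200 s = 51.16 h.
Distance = v·t = 0.49·184200 = 90240 m = 90.24 km.

90.2 km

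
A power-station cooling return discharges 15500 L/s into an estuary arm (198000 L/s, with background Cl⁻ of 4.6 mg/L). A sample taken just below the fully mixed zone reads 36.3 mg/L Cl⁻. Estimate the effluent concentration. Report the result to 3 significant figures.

Mass balance: 198000·4.600 + 15500·Cₑ = 213500·36.30
→ Cₑ = (213500·36.30 − 198000·4.600) / 15500 = 441.2 mg/L.

441 mg/L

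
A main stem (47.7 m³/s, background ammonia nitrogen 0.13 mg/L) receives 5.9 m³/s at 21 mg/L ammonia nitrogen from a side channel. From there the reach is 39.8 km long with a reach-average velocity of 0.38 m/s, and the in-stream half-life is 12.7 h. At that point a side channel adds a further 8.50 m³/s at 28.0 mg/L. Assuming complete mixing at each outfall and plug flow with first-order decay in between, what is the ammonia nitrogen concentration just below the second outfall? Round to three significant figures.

After mixing, C = (47.70·0.1300 + 5.900·21.00) / 53.60 = 130.1/53.60 = 2.427 mg/L; combined flow 53.60 m³/s.
Travel time t = 39.8·1000 / 0.38 = 104700 s = 29.09 h.
Half-life 12.7 h → k = ln 2 / 12.7 = 0.05458 h⁻¹ = 1.310 d⁻¹.
Applying C = C₀e^(−kt): 2.427 × 0.2044 = 0.4960 mg/L.
Second outfall: C = (53.60·0.4960 + 8.500·28.00)/62.10 = 4.261 mg/L.

4.26 mg/L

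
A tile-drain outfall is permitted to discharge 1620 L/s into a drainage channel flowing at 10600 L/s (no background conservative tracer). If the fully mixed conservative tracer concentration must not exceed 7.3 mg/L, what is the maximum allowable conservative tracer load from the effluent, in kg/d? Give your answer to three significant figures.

7710 kg/d

Mass balance at the limit: 10600·0 + 1620·Cₑ = 12220·7.3 → Cₑ = 55.07 mg/L.
1620 L/s = 1.620 m³/s. Load = 1.620 m³/s × 55.07 g/m³ × 86 400 s/d = 7707 kg/d.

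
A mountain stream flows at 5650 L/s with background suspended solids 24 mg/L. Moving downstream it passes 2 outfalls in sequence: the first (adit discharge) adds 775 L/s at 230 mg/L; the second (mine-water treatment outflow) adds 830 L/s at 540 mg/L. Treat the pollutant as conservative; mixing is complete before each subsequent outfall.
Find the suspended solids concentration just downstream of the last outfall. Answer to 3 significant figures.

After outfall 1: Q = 5650 + 775.0 = 6425 L/s; C = (5650·24.00 + 775.0·230.0)/6425 = 48.85 mg/L.
After outfall 2: Q = 6425 + 830.0 = 7255 L/s; C = (6425·48.85 + 830.0·540.0)/7255 = 105.0 mg/L.

105 mg/L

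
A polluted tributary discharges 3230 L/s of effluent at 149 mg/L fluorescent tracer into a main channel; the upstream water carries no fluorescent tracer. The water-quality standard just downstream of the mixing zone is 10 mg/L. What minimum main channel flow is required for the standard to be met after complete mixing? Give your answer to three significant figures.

Set C_mix = 10: (Q·0 + 3230·149.0) / (Q + 3230) = 10
→ Q = 3230·(149.0 − 10)/(10 − 0) = 44900 L/s.

44900 L/s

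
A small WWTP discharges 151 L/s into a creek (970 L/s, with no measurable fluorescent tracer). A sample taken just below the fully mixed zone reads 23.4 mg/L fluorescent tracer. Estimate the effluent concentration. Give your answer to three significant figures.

174 mg/L

Mass balance: 970.0·0 + 151.0·Cₑ = 1121·23.40
→ Cₑ = (1121·23.40 − 970.0·0) / 151.0 = 173.7 mg/L.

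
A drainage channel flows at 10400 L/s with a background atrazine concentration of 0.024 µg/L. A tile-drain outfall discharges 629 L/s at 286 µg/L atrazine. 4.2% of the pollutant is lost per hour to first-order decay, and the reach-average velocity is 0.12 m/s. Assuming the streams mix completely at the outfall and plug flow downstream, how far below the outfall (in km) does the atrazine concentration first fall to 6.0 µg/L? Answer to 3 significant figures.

10.1 km

Flow-weighted average: C = (10400·0.02400 + 629.0·286.0) / 11030 = 180100/11030 = 16.33 µg/L.
4.2%/h lost → k = −ln(1 − 0.042) = 0.04291 h⁻¹.
Set 16.33·exp(−k·t) = 6.0 → t = ln(16.33/6.0)/k = 84020 s = 23.34 h.
Distance = v·t = 0.12·84020 = 10080 m = 10.08 km.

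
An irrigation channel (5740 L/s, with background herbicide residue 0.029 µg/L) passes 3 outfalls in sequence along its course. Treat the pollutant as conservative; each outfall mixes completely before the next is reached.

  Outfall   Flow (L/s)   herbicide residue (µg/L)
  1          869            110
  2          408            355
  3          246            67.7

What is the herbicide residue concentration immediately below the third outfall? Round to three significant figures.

Outfall 1: combined Q = 6609 L/s; C = (5740·0.02900 + 869.0·110.0)/6609 = 14.49 µg/L.
Outfall 2: combined Q = 7017 L/s; C = (6609·14.49 + 408.0·355.0)/7017 = 34.29 µg/L.
Outfall 3: combined Q = 7263 L/s; C = (7017·34.29 + 246.0·67.70)/7263 = 35.42 µg/L.

35.4 µg/L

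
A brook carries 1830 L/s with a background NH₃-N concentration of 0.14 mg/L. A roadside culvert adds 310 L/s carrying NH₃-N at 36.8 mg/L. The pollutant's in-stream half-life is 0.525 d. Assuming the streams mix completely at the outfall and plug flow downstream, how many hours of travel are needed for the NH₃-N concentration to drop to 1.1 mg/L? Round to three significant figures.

After mixing, C = (1830·0.1400 + 310.0·36.80) / 2140 = 11660/2140 = 5.451 mg/L.
Half-life 0.525 d → k = ln 2 / 0.525 = 1.320 d⁻¹.
5.451·exp(−k·t) = 1.1 → t = ln(5.451/1.1)/k = 104700 s = 29.09 h.

29.1 h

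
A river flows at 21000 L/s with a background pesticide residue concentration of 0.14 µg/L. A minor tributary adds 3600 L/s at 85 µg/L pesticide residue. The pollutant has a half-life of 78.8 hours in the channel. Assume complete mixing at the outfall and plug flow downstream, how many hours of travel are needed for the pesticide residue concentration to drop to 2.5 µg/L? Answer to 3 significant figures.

After mixing, C = (21000·0.1400 + 3600·85.00) / 24600 = 308900/24600 = 12.56 µg/L.
Half-life 78.8 h → k = ln 2 / 78.8 = 0.008796 h⁻¹ = 0.2111 d⁻¹.
12.56·exp(−k·t) = 2.5 → t = ln(12.56/2.5)/k = 660600 s = 183.5 h.

183 h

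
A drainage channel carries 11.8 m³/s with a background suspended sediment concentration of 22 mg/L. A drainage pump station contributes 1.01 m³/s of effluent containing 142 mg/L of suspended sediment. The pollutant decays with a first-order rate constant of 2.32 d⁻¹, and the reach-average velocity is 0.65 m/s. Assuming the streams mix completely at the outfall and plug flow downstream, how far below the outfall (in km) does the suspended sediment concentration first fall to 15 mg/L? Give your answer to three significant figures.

17.9 km

Flow-weighted average: C = (11.80·22.00 + 1.010·142.0) / 12.81 = 403.0/12.81 = 31.46 mg/L.
Set 31.46·exp(−k·t) = 15 → t = ln(31.46/15)/k = 27590 s = 7.663 h.
Distance = v·t = 0.65·27590 = 17930 m = 17.93 km.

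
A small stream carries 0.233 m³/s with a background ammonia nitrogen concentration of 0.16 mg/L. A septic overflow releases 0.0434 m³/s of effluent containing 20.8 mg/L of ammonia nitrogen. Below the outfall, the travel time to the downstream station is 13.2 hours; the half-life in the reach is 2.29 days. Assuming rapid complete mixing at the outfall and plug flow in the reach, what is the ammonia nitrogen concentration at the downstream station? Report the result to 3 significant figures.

2.88 mg/L

Flow-weighted average: C = (0.2330·0.1600 + 0.04340·20.80) / 0.2764 = 0.9400/0.2764 = 3.401 mg/L.
Half-life 2.29 d → k = ln 2 / 2.29 = 0.3027 d⁻¹.
Decay over the reach: 3.401·exp(−kt) = 3.401·0.8466 = 2.879 mg/L.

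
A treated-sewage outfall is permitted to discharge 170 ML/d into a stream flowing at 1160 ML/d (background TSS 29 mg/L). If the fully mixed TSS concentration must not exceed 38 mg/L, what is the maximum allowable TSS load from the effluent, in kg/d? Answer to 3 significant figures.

Mass balance at the limit: 1160·29.00 + 170.0·Cₑ = 1330·38 → Cₑ = 99.41 mg/L.
170.0 ML/d = 1.968 m³/s. Load = 1.968 m³/s × 99.41 g/m³ × 86 400 s/d = 16900 kg/d.

16900 kg/d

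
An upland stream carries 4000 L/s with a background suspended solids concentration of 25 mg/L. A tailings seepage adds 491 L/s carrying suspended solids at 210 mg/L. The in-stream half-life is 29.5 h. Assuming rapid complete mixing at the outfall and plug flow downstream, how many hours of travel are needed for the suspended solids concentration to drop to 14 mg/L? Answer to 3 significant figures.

49.9 h

Conservation of mass: C = (4000·25.00 + 491.0·210.0) / 4491 = 203100/4491 = 45.23 mg/L.
Half-life 29.5 h → k = ln 2 / 29.5 = 0.02350 h⁻¹ = 0.5639 d⁻¹.
45.23·exp(−k·t) = 14 → t = ln(45.23/14)/k = 179700 s = 49.91 h.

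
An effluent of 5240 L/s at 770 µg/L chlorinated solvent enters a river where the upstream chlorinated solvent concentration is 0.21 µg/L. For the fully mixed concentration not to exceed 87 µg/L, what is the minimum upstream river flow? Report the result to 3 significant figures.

41200 L/s

Set C_mix = 87: (Q·0.2100 + 5240·770.0) / (Q + 5240) = 87
→ Q = 5240·(770.0 − 87)/(87 − 0.2100) = 41240 L/s.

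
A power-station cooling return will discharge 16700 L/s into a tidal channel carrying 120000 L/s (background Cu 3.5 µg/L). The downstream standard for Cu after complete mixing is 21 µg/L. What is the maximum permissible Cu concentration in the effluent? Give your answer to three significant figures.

At the limit, (Qr·Cr + Qe·Cₑ)/(Qr + Qe) = 21:
Cₑ = (136700·21 − 120000·3.500) / 16700 = 146.7 µg/L.

147 µg/L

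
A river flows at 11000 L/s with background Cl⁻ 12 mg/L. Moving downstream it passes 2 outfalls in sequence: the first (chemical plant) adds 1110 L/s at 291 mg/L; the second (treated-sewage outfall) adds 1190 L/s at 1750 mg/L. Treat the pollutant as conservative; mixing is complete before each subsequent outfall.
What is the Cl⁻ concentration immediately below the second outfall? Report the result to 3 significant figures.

Below outfall 1: Q → 12110 L/s, C = (11000·12.00 + 1110·291.0)/12110 = 37.57 mg/L.
Below outfall 2: Q → 13300 L/s, C = (12110·37.57 + 1190·1750)/13300 = 190.8 mg/L.

191 mg/L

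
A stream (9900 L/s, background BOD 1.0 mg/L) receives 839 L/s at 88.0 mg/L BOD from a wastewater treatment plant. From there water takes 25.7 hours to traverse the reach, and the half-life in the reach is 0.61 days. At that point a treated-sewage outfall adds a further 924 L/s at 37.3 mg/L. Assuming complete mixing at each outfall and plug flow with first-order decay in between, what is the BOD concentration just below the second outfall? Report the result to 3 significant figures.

Mass balance: C = (9900·1.000 + 839.0·88.00) / 10740 = 83730/10740 = 7.797 mg/L; combined flow 10740 L/s.
Half-life 0.61 d → k = ln 2 / 0.61 = 1.136 d⁻¹.
First-order decay: C = 7.797·exp(−k·t) = 7.797·0.2962 = 2.309 mg/L.
Second outfall: C = (10740·2.309 + 924.0·37.30)/11660 = 5.081 mg/L.

5.08 mg/L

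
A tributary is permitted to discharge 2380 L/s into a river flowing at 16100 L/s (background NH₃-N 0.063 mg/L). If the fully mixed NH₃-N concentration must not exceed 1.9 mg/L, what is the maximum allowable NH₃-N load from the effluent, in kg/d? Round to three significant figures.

Mass balance at the limit: 16100·0.06300 + 2380·Cₑ = 18480·1.9 → Cₑ = 14.33 mg/L.
2380 L/s = 2.380 m³/s. Load = 2.380 m³/s × 14.33 g/m³ × 86 400 s/d = 2946 kg/d.

2950 kg/d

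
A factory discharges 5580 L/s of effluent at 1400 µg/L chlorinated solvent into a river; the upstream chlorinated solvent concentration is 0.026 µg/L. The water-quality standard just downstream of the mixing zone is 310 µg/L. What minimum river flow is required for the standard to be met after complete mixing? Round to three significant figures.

19600 L/s

Set C_mix = 310: (Q·0.02600 + 5580·1400) / (Q + 5580) = 310
→ Q = 5580·(1400 − 310)/(310 − 0.02600) = 19620 L/s.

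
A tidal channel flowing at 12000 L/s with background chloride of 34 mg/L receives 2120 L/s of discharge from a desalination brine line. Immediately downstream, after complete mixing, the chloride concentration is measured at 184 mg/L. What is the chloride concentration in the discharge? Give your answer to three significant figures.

Mass balance: 12000·34.00 + 2120·Cₑ = 14120·184.0
→ Cₑ = (14120·184.0 − 12000·34.00) / 2120 = 1033 mg/L.

1030 mg/L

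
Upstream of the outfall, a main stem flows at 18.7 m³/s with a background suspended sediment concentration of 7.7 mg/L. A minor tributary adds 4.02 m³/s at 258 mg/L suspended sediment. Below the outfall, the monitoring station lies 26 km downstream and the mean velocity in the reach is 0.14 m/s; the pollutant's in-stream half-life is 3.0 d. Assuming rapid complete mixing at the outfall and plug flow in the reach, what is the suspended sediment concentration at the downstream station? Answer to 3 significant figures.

31.6 mg/L

Mass balance: C = (18.70·7.700 + 4.020·258.0) / 22.72 = 1181/22.72 = 51.99 mg/L.
Travel time t = 26·1000 / 0.14 = 185700 s = 51.59 h.
Half-life 3.0 d → k = ln 2 / 3.0 = 0.2310 d⁻¹.
Applying C = C₀e^(−kt): 51.99 × 0.6086 = 31.64 mg/L.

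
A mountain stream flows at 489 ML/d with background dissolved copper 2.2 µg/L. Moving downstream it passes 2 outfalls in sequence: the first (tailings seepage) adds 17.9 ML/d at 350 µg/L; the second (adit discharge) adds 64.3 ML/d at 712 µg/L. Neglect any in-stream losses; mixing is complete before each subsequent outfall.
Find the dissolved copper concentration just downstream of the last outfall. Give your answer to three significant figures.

After outfall 1: Q = 489.0 + 17.90 = 506.9 ML/d; C = (489.0·2.200 + 17.90·350.0)/506.9 = 14.48 µg/L.
After outfall 2: Q = 506.9 + 64.30 = 571.2 ML/d; C = (506.9·14.48 + 64.30·712.0)/571.2 = 93.00 µg/L.

93.0 µg/L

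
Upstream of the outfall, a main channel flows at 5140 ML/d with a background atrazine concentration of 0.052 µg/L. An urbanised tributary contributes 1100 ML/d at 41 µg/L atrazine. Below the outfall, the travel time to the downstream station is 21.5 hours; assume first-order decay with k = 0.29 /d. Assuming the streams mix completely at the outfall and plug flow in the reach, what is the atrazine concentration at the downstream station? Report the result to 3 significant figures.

Mixed concentration C = ΣQC/ΣQ = (5140·0.05200 + 1100·41.00) / 6240 = 45370/6240 = 7.270 µg/L.
Applying C = C₀e^(−kt): 7.270 × 0.7712 = 5.607 µg/L.

5.61 µg/L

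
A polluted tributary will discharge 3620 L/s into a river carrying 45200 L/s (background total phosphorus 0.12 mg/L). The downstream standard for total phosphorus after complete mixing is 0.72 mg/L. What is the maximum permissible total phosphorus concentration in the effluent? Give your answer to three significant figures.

8.21 mg/L

At the limit, (Qr·Cr + Qe·Cₑ)/(Qr + Qe) = 0.72:
Cₑ = (48820·0.72 − 45200·0.1200) / 3620 = 8.212 mg/L.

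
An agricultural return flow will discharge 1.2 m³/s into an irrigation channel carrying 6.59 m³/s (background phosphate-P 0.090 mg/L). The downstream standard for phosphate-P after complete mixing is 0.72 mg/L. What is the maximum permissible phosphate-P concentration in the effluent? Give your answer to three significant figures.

4.18 mg/L

At the limit, (Qr·Cr + Qe·Cₑ)/(Qr + Qe) = 0.72:
Cₑ = (7.790·0.72 − 6.590·0.09000) / 1.200 = 4.180 mg/L.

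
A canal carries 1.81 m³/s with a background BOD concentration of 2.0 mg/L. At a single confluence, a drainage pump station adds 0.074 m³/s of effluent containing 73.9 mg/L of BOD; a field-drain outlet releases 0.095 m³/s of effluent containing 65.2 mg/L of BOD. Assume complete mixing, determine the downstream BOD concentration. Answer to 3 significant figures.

7.72 mg/L

After mixing, C = (1.810·2.000 + 0.07400·73.90 + 0.09500·65.20) / 1.979 = 15.28/1.979 = 7.722 mg/L.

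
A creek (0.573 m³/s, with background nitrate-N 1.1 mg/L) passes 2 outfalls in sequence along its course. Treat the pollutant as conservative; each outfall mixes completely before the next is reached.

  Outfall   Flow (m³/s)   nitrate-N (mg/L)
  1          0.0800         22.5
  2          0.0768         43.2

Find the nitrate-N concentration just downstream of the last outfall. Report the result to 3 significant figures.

7.88 mg/L

After outfall 1: Q = 0.5730 + 0.08000 = 0.6530 m³/s; C = (0.5730·1.100 + 0.08000·22.50)/0.6530 = 3.722 mg/L.
After outfall 2: Q = 0.6530 + 0.07680 = 0.7298 m³/s; C = (0.6530·3.722 + 0.07680·43.20)/0.7298 = 7.876 mg/L.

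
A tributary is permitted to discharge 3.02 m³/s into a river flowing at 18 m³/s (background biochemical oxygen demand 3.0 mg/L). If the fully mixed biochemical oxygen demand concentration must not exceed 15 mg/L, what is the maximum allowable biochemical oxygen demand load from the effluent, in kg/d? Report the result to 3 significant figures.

22600 kg/d

Mass balance at the limit: 18.00·3.000 + 3.020·Cₑ = 21.02·15 → Cₑ = 86.52 mg/L.
Load = 3.020 m³/s × 86.52 g/m³ × 86 400 s/d = 22580 kg/d.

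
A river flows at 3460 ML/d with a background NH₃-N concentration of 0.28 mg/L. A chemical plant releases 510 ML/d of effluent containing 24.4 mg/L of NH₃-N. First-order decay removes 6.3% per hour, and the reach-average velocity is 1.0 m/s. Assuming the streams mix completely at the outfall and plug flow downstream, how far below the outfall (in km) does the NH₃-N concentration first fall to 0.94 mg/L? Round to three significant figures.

Mass balance: C = (3460·0.2800 + 510.0·24.40) / 3970 = 13410/3970 = 3.379 mg/L.
6.3%/h lost → k = −ln(1 − 0.063) = 0.06507 h⁻¹.
Set 3.379·exp(−k·t) = 0.94 → t = ln(3.379/0.94)/k = 70780 s = 19.66 h.
Distance = v·t = 1.0·70780 = 70780 m = 70.78 km.

70.8 km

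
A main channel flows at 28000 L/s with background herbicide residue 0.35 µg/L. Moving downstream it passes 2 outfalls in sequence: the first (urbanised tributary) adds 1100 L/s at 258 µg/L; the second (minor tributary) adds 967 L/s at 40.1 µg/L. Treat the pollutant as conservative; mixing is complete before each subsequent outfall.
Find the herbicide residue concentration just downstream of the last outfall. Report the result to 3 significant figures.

Below outfall 1: Q → 29100 L/s, C = (28000·0.3500 + 1100·258.0)/29100 = 10.09 µg/L.
Below outfall 2: Q → 30070 L/s, C = (29100·10.09 + 967.0·40.10)/30070 = 11.05 µg/L.

11.1 µg/L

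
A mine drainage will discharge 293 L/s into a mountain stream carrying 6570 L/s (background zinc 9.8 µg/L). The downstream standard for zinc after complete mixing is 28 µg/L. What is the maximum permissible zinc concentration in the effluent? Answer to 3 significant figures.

436 µg/L

At the limit, (Qr·Cr + Qe·Cₑ)/(Qr + Qe) = 28:
Cₑ = (6863·28 − 6570·9.800) / 293.0 = 436.1 µg/L.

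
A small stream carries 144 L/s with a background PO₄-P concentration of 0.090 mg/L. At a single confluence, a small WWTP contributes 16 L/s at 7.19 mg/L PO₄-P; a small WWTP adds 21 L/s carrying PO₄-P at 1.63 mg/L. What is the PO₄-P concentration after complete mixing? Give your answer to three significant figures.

0.896 mg/L

Mass balance: C = (144.0·0.09000 + 16.00·7.190 + 21.00·1.630) / 181.0 = 162.2/181.0 = 0.8963 mg/L.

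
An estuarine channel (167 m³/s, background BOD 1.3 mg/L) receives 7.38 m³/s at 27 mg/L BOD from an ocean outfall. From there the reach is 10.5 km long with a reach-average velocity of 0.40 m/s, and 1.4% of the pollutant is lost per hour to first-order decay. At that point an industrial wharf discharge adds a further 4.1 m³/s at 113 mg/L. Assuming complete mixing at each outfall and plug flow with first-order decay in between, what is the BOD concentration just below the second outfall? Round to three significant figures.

After mixing, C = (167.0·1.300 + 7.380·27.00) / 174.4 = 416.4/174.4 = 2.388 mg/L; combined flow 174.4 m³/s.
Travel time t = 10.5·1000 / 0.40 = 26250 s = 7.292 h.
1.4%/h lost → k = −ln(1 − 0.014) = 0.01410 h⁻¹.
Decay over the reach: 2.388·exp(−kt) = 2.388·0.9023 = 2.154 mg/L.
Second outfall: C = (174.4·2.154 + 4.100·113.0)/178.5 = 4.701 mg/L.

4.70 mg/L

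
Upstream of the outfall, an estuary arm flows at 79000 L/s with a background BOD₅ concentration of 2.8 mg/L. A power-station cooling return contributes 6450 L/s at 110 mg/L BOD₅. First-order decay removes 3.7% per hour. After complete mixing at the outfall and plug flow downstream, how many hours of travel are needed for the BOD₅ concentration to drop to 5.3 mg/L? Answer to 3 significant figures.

Flow-weighted average: C = (79000·2.800 + 6450·110.0) / 85450 = 930700/85450 = 10.89 mg/L.
3.7%/h lost → k = −ln(1 − 0.037) = 0.03770 h⁻¹.
10.89·exp(−k·t) = 5.3 → t = ln(10.89/5.3)/k = 68780 s = 19.11 h.

19.1 h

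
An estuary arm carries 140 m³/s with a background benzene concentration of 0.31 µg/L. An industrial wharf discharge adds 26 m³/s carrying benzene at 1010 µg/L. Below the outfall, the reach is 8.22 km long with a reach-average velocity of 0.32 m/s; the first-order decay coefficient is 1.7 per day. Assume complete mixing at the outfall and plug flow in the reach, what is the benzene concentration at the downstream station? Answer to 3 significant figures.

Mixed concentration C = ΣQC/ΣQ = (140.0·0.3100 + 26.00·1010) / 166.0 = 26300/166.0 = 158.5 µg/L.
Travel time t = 8.22·1000 / 0.32 = 25690 s = 7.135 h.
First-order decay: C = 158.5·exp(−k·t) = 158.5·0.6032 = 95.59 µg/L.

95.6 µg/L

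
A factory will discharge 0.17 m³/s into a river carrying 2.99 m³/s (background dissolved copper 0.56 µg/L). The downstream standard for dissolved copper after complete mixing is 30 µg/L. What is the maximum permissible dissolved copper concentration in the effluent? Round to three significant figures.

548 µg/L

At the limit, (Qr·Cr + Qe·Cₑ)/(Qr + Qe) = 30:
Cₑ = (3.160·30 − 2.990·0.5600) / 0.1700 = 547.8 µg/L.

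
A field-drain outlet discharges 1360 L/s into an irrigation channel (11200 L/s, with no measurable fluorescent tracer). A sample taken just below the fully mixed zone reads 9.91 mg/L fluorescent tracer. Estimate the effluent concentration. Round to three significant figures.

Mass balance: 11200·0 + 1360·Cₑ = 12560·9.910
→ Cₑ = (12560·9.910 − 11200·0) / 1360 = 91.52 mg/L.

91.5 mg/L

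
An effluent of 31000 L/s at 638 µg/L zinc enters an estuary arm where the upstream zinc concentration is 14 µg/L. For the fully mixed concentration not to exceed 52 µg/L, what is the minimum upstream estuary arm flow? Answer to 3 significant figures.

Set C_mix = 52: (Q·14.00 + 31000·638.0) / (Q + 31000) = 52
→ Q = 31000·(638.0 − 52)/(52 − 14.00) = 478100 L/s.

478000 L/s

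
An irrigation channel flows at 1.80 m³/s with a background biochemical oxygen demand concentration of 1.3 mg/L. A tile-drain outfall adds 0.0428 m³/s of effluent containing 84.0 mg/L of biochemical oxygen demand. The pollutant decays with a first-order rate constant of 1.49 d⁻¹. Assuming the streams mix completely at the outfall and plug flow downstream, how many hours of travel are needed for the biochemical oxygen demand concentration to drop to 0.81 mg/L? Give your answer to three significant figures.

After mixing, C = (1.800·1.300 + 0.04280·84.00) / 1.843 = 5.935/1.843 = 3.221 mg/L.
3.221·exp(−k·t) = 0.81 → t = ln(3.221/0.81)/k = 80040 s = 22.23 h.

22.2 h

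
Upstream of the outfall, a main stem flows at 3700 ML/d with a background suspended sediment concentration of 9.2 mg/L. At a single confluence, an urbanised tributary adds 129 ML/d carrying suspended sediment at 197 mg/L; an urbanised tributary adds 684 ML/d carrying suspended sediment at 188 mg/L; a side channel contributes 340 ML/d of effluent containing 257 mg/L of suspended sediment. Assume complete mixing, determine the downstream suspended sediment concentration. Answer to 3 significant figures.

56.8 mg/L

Mass balance: C = (3700·9.200 + 129.0·197.0 + 684.0·188.0 + 340.0·257.0) / 4853 = 275400/4853 = 56.75 mg/L.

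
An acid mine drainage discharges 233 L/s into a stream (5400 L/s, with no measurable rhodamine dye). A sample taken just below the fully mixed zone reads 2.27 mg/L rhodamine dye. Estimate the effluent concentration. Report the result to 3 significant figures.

54.9 mg/L

Mass balance: 5400·0 + 233.0·Cₑ = 5633·2.270
→ Cₑ = (5633·2.270 − 5400·0) / 233.0 = 54.88 mg/L.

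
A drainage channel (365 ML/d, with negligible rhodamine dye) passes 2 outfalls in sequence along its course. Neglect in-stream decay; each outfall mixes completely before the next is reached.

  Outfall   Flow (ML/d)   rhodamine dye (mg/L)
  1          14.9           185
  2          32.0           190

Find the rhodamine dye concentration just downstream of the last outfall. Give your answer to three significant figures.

21.5 mg/L

Below outfall 1: Q → 379.9 ML/d, C = (365.0·0 + 14.90·185.0)/379.9 = 7.256 mg/L.
Below outfall 2: Q → 411.9 ML/d, C = (379.9·7.256 + 32.00·190.0)/411.9 = 21.45 mg/L.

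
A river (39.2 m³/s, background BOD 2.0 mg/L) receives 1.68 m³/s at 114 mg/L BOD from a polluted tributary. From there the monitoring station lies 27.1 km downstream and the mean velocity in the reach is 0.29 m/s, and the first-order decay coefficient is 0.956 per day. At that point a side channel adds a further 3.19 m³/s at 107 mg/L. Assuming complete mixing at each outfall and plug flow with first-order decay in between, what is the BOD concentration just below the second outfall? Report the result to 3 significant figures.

After mixing, C = (39.20·2.000 + 1.680·114.0) / 40.88 = 269.9/40.88 = 6.603 mg/L; combined flow 40.88 m³/s.
Travel time t = 27.1·1000 / 0.29 = 93450 s = 25.96 h.
After decay, C = 6.603 × e^(−kt) = 6.603 × 0.3556 = 2.348 mg/L.
At the second outfall, C = (40.88·2.348 + 3.190·107.0) / (40.88 + 3.190) = 9.923 mg/L.

9.92 mg/L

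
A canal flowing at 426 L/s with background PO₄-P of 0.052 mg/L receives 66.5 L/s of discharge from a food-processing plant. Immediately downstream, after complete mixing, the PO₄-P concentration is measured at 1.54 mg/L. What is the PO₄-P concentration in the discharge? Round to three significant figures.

11.1 mg/L

Mass balance: 426.0·0.05200 + 66.50·Cₑ = 492.5·1.540
→ Cₑ = (492.5·1.540 − 426.0·0.05200) / 66.50 = 11.07 mg/L.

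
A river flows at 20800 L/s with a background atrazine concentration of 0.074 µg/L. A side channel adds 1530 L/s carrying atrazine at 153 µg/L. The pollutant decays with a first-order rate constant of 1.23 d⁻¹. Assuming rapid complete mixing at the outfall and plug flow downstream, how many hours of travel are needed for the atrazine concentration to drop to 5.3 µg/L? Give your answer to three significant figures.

Conservation of mass: C = (20800·0.07400 + 1530·153.0) / 22330 = 235600/22330 = 10.55 µg/L.
10.55·exp(−k·t) = 5.3 → t = ln(10.55/5.3)/k = 48370 s = 13.44 h.

13.4 h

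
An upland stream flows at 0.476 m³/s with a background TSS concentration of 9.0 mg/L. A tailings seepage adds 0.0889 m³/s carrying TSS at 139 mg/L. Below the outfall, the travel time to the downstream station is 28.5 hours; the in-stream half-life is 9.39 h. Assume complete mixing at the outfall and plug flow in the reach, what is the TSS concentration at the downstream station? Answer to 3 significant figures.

After mixing, C = (0.4760·9.000 + 0.08890·139.0) / 0.5649 = 16.64/0.5649 = 29.46 mg/L.
Half-life 9.39 h → k = ln 2 / 9.39 = 0.07382 h⁻¹ = 1.772 d⁻¹.
First-order decay: C = 29.46·exp(−k·t) = 29.46·0.1220 = 3.594 mg/L.

3.59 mg/L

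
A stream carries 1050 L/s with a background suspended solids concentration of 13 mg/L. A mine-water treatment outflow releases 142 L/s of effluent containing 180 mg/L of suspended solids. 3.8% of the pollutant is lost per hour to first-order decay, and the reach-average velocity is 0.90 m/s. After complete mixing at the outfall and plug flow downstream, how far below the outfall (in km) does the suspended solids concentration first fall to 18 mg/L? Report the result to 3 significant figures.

After mixing, C = (1050·13.00 + 142.0·180.0) / 1192 = 39210/1192 = 32.89 mg/L.
3.8%/h lost → k = −ln(1 − 0.038) = 0.03874 h⁻¹.
Set 32.89·exp(−k·t) = 18 → t = ln(32.89/18)/k = 56030 s = 15.56 h.
Distance = v·t = 0.90·56030 = 50420 m = 50.42 km.

50.4 km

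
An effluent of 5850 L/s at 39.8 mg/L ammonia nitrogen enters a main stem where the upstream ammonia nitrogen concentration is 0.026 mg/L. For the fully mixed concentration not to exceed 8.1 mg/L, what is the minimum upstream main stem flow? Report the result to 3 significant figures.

23000 L/s

Set C_mix = 8.1: (Q·0.02600 + 5850·39.80) / (Q + 5850) = 8.1
→ Q = 5850·(39.80 − 8.1)/(8.1 − 0.02600) = 22970 L/s.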